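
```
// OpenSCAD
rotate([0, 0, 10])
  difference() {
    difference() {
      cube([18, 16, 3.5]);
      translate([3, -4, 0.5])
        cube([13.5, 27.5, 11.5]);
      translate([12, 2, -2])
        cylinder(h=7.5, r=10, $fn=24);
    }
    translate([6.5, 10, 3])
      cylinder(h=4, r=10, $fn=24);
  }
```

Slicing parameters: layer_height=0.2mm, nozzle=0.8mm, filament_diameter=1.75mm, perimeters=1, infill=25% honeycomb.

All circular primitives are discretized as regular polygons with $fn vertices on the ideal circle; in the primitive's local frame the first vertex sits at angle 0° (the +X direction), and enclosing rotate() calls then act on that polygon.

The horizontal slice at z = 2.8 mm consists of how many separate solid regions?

At z = 2.8 mm: the cube (footprint 18×16) is included at this height; the cube at (3, -4) is present — its section is the full 13.5×27.5 rectangle; the cylinder at (12, 2): section is a regular 24-gon, circumradius r=10; After the difference (first − rest): starting from the 18×16 cube, the 13.5×27.5 cube at (3, -4) partially overlaps it — only the 216.00 mm² overlap (of its 371.25 mm²) is removed, clipping the outline; the r=10 cylinder at (12, 2) partially overlaps it — only the 20.07 mm² overlap (of its 310.58 mm²) is removed, clipping the outline — 2 connected regions; the cylinder at (6.5, 10) is not intersected at this z (z outside [3, 7]); After the difference (first − rest): none of the subtracted shapes is present at this height, so the result so far is unchanged — 2 connected regions; (whole slice rotated 10° about Z — lengths, areas and connectivity unchanged). The result has 2 disconnected regions.

2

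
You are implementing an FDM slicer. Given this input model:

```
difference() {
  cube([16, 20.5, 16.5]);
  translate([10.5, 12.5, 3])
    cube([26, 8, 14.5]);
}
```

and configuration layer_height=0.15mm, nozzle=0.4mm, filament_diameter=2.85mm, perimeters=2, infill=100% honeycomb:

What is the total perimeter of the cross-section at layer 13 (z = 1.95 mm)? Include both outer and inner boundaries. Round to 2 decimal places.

At z = 1.95 mm: the cube is present — its section is the full 16×20.5 rectangle (perimeter 73.00 mm); the cube at (10.5, 12.5) is not intersected at this z (z outside [3, 17.5]); Subtracting the remaining from the first: none of the subtracted shapes is present at this height, so the 16×20.5 cube is unchanged — boundary = 73.00 mm. Overall, the cross-section is a single solid region. Total boundary length (outer) = 73.00 mm.

73.00 mm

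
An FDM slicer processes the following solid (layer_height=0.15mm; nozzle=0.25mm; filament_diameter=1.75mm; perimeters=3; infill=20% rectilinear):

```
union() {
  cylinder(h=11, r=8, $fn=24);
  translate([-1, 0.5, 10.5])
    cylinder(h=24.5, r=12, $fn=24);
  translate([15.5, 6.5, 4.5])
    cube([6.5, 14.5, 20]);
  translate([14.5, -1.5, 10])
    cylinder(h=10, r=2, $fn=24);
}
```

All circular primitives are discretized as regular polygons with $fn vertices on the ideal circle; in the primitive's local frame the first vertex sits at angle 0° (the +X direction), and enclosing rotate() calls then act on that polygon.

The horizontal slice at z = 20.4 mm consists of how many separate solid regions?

2

At z = 20.4 mm: the cylinder is absent (z outside [0, 11]); the r=12 cylinder at (-1, 0.5) contributes a regular 24-gon of circumradius 12; the 6.5×14.5 cube at (15.5, 6.5) contributes its full rectangle; the cylinder at (14.5, -1.5) is not intersected at this z (z outside [10, 20]); Merging all regions: the 2 present regions are separate (no shared area or edge), so areas and boundary lengths simply add and each stays a separate island — 2 connected regions. The result has 2 disconnected regions.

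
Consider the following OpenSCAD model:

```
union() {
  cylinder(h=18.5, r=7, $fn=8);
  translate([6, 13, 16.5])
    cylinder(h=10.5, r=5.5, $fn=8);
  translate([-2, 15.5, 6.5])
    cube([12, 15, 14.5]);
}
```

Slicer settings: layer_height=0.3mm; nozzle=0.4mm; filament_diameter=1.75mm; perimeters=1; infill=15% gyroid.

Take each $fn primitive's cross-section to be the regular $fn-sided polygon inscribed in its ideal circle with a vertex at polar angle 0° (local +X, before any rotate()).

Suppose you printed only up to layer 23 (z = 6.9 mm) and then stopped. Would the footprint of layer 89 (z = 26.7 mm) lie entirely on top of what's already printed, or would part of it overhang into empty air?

Compare the two slices. At z = 6.9: the r=7 cylinder contributes a regular 8-gon of circumradius 7 (area = (8/2)·7.000²·sin(360°/8) = 138.59 mm²); the cylinder at (6, 13) is not intersected at this z (z outside [16.5, 27]); the cube at (-2, 15.5) is present — its section is the full 12×15 rectangle (area 180.00 mm²); Combining (union): the 2 present regions are separate (no shared area or edge), so areas and boundary lengths simply add and each stays a separate island — area = 318.59 mm². At z = 26.7: the cylinder is absent (z outside [0, 18.5]); the cylinder at (6, 13): section is a regular 8-gon, circumradius r=5.5 (area = (8/2)·5.500²·sin(360°/8) = 85.56 mm²); the cube at (-2, 15.5) does not reach this height (z outside [6.5, 21]); Combining (union): only the r=5.5 cylinder at (6, 13) is present, so the union is just that shape — area = 85.56 mm². Checking containment: at z = 26.7 the cross-section extends beyond the z = 6.9 cross-section by about 67.95 mm².

part overhangs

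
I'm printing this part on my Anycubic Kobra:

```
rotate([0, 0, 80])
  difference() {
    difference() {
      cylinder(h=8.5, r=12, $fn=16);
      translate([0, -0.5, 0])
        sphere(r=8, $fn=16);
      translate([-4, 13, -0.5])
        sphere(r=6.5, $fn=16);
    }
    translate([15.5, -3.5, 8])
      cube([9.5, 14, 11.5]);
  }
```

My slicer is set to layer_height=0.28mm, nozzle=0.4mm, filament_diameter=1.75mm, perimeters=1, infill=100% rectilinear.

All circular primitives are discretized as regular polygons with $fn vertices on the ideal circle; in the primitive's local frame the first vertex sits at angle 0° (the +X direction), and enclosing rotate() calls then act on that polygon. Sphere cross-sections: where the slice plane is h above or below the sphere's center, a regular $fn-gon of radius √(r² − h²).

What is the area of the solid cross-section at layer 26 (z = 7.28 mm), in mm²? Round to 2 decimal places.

At z = 7.28 mm: the r=12 cylinder gives a regular 16-gon of circumradius 12 (constant along its height) (area = (16/2)·12.000²·sin(360°/16) = 440.85 mm²); the r=8 sphere at (0, -0.5) contributes a regular 16-gon of circumradius √(8²−7.28²) = 3.317 (area = (16/2)·3.317²·sin(360°/16) = 33.68 mm²); the sphere at (-4, 13) is not intersected at this z (|z−center|=7.780 > r=6.5); Subtracting the remaining from the first: starting from the r=12 cylinder (440.85 mm²), the r=8 sphere at (0, -0.5) lies wholly inside it (removes its full 33.68 mm² and its 20.71 mm outline becomes a hole wall) — area = 407.17 mm²; the cube at (15.5, -3.5) does not reach this height (z outside [8, 19.5]); Taking the first minus the rest: none of the subtracted shapes is present at this height, so the result so far is unchanged — area = 407.17 mm²; (whole slice rotated 80° about Z — lengths, areas and connectivity unchanged). Overall, the cross-section is one region with 1 hole. Net area = 407.17 mm².

407.17 mm²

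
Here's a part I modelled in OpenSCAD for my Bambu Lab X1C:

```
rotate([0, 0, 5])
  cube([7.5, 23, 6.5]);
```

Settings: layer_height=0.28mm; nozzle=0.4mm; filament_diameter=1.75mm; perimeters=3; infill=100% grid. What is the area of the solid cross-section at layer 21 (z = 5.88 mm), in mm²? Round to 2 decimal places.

172.50 mm²

At z = 5.88 mm: the 7.5×23 cube contributes its full rectangle (area 172.50 mm²); (whole slice rotated 5° about Z — lengths, areas and connectivity unchanged). Overall, the cross-section is a single solid region. Net area = 172.50 mm².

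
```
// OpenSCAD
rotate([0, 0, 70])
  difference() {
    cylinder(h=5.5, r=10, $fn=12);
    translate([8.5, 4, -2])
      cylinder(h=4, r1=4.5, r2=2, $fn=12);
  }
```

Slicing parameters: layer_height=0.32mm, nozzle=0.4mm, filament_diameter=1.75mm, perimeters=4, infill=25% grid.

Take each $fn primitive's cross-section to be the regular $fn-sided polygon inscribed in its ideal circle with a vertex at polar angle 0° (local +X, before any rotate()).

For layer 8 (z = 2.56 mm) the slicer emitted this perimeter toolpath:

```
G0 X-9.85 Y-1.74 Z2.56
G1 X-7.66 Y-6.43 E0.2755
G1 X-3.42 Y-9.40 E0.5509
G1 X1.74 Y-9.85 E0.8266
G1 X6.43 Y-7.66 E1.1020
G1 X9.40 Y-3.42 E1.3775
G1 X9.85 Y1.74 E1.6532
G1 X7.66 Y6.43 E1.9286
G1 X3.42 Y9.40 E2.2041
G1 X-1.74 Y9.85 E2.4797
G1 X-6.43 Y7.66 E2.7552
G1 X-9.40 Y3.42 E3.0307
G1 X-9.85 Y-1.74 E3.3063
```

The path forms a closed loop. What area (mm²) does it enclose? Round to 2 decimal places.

Apply the shoelace formula to the sequence of (X, Y) vertices; enclosed area = 300.13 mm².

300.13 mm²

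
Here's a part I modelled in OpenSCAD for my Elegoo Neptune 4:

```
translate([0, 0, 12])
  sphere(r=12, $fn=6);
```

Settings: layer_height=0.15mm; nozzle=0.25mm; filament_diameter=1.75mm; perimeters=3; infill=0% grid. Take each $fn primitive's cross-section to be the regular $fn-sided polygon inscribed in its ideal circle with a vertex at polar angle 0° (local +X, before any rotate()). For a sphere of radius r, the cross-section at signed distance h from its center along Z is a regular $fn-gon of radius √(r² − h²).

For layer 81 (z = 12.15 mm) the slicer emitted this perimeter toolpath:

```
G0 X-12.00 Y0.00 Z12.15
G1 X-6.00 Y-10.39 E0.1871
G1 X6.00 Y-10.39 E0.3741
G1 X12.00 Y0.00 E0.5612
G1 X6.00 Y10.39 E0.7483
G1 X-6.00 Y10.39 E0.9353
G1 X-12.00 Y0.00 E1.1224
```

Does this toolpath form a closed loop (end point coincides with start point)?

Start point (G0): (-12.00, 0.00). End point (last G1): the path returns to the start — closed.

yes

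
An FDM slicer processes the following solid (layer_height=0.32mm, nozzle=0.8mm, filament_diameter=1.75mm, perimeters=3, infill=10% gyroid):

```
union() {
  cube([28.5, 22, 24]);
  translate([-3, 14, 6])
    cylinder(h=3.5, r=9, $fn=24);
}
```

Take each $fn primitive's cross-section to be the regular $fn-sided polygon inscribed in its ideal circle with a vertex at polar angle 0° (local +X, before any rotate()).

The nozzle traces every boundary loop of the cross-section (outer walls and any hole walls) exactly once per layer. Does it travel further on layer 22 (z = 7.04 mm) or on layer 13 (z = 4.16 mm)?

layer 22 (z = 7.04 mm)

Layer 22 (z = 7.04): the 28.5×22 cube contributes its full rectangle (perimeter 101.00 mm); the r=9 cylinder at (-3, 14) contributes a regular 24-gon of circumradius 9 (perimeter = 2·24·9.000·sin(180°/24) = 56.39 mm); Taking the union: the regions partially overlap (shared area 72.89 mm²), so the edge portions inside another operand are dropped and the merged outline is re-measured after clipping — boundary = 119.01 mm. So its perimeter = 119.01 mm. Layer 13 (z = 4.16): the cube (footprint 28.5×22) is included at this height (perimeter 101.00 mm); the cylinder at (-3, 14) is absent (z outside [6, 9.5]); Taking the union: only the 28.5×22 cube is present, so the union is just that shape — boundary = 101.00 mm. So its perimeter = 101.00 mm. Layer 22 is larger (119.01 vs 101.00 mm).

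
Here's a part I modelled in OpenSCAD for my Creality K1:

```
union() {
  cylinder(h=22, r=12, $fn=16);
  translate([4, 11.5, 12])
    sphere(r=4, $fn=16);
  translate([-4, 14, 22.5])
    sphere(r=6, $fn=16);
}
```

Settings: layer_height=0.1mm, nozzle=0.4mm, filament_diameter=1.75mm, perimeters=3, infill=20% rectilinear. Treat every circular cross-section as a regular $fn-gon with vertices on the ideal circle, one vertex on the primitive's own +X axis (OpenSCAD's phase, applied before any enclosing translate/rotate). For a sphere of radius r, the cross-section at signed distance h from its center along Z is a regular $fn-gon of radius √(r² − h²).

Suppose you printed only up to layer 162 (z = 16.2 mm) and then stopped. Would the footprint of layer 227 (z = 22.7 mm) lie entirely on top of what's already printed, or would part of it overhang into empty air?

Compare the two slices. At z = 16.2: the r=12 cylinder contributes a regular 16-gon of circumradius 12 (area = (16/2)·12.000²·sin(360°/16) = 440.85 mm²); the sphere at (4, 11.5) is not intersected at this z (|z−center|=4.200 > r=4); the sphere at (-4, 14) is absent (|z−center|=6.300 > r=6); Taking the union: only the r=12 cylinder is present, so the union is just that shape — area = 440.85 mm². At z = 22.7: the cylinder does not reach this height (z outside [0, 22]); the sphere at (4, 11.5) is not intersected at this z (|z−center|=10.700 > r=4); the r=6 sphere at (-4, 14) slices to a regular 16-gon of circumradius 5.997 (√(r²−h²) with h=0.2 from center) (area = (16/2)·5.997²·sin(360°/16) = 110.09 mm²); Merging all regions: only the r=6 sphere at (-4, 14) is present, so the union is just that shape — area = 110.09 mm². Checking containment: at z = 22.7 the cross-section extends beyond the z = 16.2 cross-section by about 89.55 mm².

part overhangs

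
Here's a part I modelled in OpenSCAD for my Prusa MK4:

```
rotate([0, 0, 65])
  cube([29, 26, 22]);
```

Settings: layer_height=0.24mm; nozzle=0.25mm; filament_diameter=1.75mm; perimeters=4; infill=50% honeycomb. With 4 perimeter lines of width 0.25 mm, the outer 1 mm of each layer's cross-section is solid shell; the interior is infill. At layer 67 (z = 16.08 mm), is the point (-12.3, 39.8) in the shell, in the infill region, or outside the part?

At z = 16.08 mm: the cube is present — its section is the full 29×26 rectangle; (whole slice rotated 65° about Z — lengths, areas and connectivity unchanged). Overall, the cross-section is a single solid region. Undo the 65° rotation: the query point maps to (30.873, 27.968) in the un-rotated model frame. The nearest boundary edge runs (29.00, 0.00)→(29.00, 26.00); distance from the point to it = 2.72 mm. The point is not inside any of the regions above, so it lies outside the cross-section (2.72 mm from the nearest boundary).

outside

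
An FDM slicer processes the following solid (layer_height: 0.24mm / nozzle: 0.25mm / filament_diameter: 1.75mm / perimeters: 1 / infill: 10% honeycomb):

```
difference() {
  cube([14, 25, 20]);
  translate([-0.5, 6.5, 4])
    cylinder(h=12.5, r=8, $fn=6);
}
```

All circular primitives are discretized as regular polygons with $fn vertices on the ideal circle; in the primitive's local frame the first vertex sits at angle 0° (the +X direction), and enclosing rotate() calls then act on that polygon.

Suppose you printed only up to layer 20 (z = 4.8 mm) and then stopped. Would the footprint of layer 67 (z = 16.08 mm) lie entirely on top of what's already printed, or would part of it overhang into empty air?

entirely on top

Compare the two slices. At z = 4.8: the cube is present — its section is the full 14×25 rectangle (area 350.00 mm²); the r=8 cylinder at (-0.5, 6.5) gives a regular 6-gon of circumradius 8 (constant along its height) (area = (6/2)·8.000²·sin(360°/6) = 166.28 mm²); Subtracting the remaining from the first: starting from the 14×25 cube (350.00 mm²), the r=8 cylinder at (-0.5, 6.5) partially overlaps it — only the 74.66 mm² overlap (of its 166.28 mm²) is removed, clipping the outline — area = 275.34 mm². At z = 16.08: the cube is present — its section is the full 14×25 rectangle (area 350.00 mm²); the cylinder at (-0.5, 6.5): section is a regular 6-gon, circumradius r=8 (area = (6/2)·8.000²·sin(360°/6) = 166.28 mm²); After the difference (first − rest): starting from the 14×25 cube (350.00 mm²), the r=8 cylinder at (-0.5, 6.5) partially overlaps it — only the 74.66 mm² overlap (of its 166.28 mm²) is removed, clipping the outline — area = 275.34 mm². Checking containment: the cross-section at z = 16.08 is a subset of the cross-section at z = 4.8.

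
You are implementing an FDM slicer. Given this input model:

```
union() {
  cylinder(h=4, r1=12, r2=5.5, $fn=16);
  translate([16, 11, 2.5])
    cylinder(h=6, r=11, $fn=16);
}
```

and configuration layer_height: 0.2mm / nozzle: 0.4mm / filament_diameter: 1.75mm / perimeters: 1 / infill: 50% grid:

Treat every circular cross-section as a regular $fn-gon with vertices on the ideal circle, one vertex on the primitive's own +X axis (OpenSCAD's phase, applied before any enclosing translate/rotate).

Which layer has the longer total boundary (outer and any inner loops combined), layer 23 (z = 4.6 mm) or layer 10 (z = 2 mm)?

layer 23 (z = 4.6 mm)

Layer 23 (z = 4.6): the cone is not intersected at this z (z outside [0, 4]); the cylinder at (16, 11): section is a regular 16-gon, circumradius r=11 (perimeter = 2·16·11.000·sin(180°/16) = 68.67 mm); Taking the union: only the r=11 cylinder at (16, 11) is present, so the union is just that shape — boundary = 68.67 mm. So its perimeter = 68.67 mm. Layer 10 (z = 2): the cone contributes a regular 16-gon of circumradius 8.750 (interpolated between r1=12 and r2=5.5 at t=0.500) (perimeter = 2·16·8.750·sin(180°/16) = 54.63 mm); the cylinder at (16, 11) does not reach this height (z outside [2.5, 8.5]); Merging all regions: only the cone is present, so the union is just that shape — boundary = 54.63 mm. So its perimeter = 54.63 mm. Layer 23 is larger (68.67 vs 54.63 mm).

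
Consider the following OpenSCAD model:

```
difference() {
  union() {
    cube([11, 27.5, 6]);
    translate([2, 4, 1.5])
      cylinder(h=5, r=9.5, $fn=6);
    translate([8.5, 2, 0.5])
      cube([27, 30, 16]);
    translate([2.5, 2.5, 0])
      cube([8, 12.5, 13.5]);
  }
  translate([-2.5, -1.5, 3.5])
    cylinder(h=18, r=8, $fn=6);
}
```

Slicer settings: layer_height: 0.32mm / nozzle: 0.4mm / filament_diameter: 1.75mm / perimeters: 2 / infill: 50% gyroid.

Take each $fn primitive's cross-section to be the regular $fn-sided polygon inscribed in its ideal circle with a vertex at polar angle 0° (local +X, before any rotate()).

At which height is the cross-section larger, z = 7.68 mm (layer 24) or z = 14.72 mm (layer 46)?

Layer 24 (z = 7.68): the cube is not intersected at this z (z outside [0, 6]); the cylinder at (2, 4) does not reach this height (z outside [1.5, 6.5]); the cube at (8.5, 2) (footprint 27×30) is included at this height (area 810.00 mm²); the cube at (2.5, 2.5) (footprint 8×12.5) is included at this height (area 100.00 mm²); Taking the union: the regions partially overlap — summed areas 910.00 mm² minus the doubly-counted overlap 25.00 mm² gives 885.00 mm² — area = 885.00 mm²; the cylinder at (-2.5, -1.5): section is a regular 6-gon, circumradius r=8 (area = (6/2)·8.000²·sin(360°/6) = 166.28 mm²); After the difference (first − rest): starting from the result so far (885.00 mm²), the r=8 cylinder at (-2.5, -1.5) partially overlaps it — only the 0.41 mm² overlap (of its 166.28 mm²) is removed, clipping the outline — area = 884.59 mm². So its area = 884.59 mm². Layer 46 (z = 14.72): the cube is not intersected at this z (z outside [0, 6]); the cylinder at (2, 4) is not intersected at this z (z outside [1.5, 6.5]); the cube at (8.5, 2) (footprint 27×30) is included at this height (area 810.00 mm²); the cube at (2.5, 2.5) does not reach this height (z outside [0, 13.5]); Merging all regions: only the 27×30 cube at (8.5, 2) is present, so the union is just that shape — area = 810.00 mm²; the r=8 cylinder at (-2.5, -1.5) gives a regular 6-gon of circumradius 8 (constant along its height) (area = (6/2)·8.000²·sin(360°/6) = 166.28 mm²); Subtracting the remaining from the first: starting from the result so far (810.00 mm²), the r=8 cylinder at (-2.5, -1.5) misses the remaining region (no effect) — area = 810.00 mm². So its area = 810.00 mm². Layer 24 is larger (884.59 vs 810.00 mm²).

layer 24 (z = 7.68 mm)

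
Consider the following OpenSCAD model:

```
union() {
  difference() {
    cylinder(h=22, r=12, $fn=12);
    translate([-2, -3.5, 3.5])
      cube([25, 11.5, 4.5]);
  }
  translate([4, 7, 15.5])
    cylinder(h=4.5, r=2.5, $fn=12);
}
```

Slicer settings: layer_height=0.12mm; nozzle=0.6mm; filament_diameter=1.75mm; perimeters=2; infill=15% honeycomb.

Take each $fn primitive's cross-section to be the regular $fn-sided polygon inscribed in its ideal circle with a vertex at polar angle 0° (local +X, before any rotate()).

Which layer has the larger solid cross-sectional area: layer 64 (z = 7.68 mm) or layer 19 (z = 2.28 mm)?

layer 19 (z = 2.28 mm)

Layer 64 (z = 7.68): the cylinder: section is a regular 12-gon, circumradius r=12 (area = (12/2)·12.000²·sin(360°/12) = 432.00 mm²); the 25×11.5 cube at (-2, -3.5) contributes its full rectangle (area 287.50 mm²); Taking the first minus the rest: starting from the r=12 cylinder (432.00 mm²), the 25×11.5 cube at (-2, -3.5) partially overlaps it — only the 149.32 mm² overlap (of its 287.50 mm²) is removed, clipping the outline — area = 282.68 mm²; the cylinder at (4, 7) is not intersected at this z (z outside [15.5, 20]); Combining (union): only that combined region is present, so the union is just that shape — area = 282.68 mm². So its area = 282.68 mm². Layer 19 (z = 2.28): the cylinder: section is a regular 12-gon, circumradius r=12 (area = (12/2)·12.000²·sin(360°/12) = 432.00 mm²); the cube at (-2, -3.5) does not reach this height (z outside [3.5, 8]); After the difference (first − rest): none of the subtracted shapes is present at this height, so the r=12 cylinder is unchanged — area = 432.00 mm²; the cylinder at (4, 7) is not intersected at this z (z outside [15.5, 20]); Combining (union): only that combined region is present, so the union is just that shape — area = 432.00 mm². So its area = 432.00 mm². Layer 19 is larger (432.00 vs 282.68 mm²).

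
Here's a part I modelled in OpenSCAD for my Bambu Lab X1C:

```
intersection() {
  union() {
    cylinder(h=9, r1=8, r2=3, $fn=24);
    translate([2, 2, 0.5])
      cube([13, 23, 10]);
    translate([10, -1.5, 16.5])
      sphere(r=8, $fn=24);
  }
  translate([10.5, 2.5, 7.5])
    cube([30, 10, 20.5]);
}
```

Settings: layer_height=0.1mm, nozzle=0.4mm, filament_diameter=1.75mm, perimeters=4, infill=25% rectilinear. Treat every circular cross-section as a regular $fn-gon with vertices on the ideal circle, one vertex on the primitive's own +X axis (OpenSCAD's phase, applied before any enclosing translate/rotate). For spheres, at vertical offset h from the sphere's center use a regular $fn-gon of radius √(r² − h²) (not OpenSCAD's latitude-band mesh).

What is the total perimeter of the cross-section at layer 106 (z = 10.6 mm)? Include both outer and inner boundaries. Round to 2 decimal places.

7.85 mm

At z = 10.6 mm: the cone does not reach this height (z outside [0, 9]); the cube at (2, 2) is not intersected at this z (z outside [0.5, 10.5]); the r=8 sphere at (10, -1.5) slices to a regular 24-gon of circumradius 5.403 (√(r²−h²) with h=5.9 from center) (perimeter = 2·24·5.403·sin(180°/24) = 33.85 mm); Merging all regions: only the r=8 sphere at (10, -1.5) is present, so the union is just that shape — boundary = 33.85 mm; the cube at (10.5, 2.5) (footprint 30×10) is included at this height (perimeter 80.00 mm); Keeping only the common overlap: the 30×10 cube at (10.5, 2.5) partially overlaps that combined region; clipping to the common part keeps 2.68 mm² — boundary = 7.85 mm. Overall, the cross-section is a single solid region. Total boundary length (outer) = 7.85 mm.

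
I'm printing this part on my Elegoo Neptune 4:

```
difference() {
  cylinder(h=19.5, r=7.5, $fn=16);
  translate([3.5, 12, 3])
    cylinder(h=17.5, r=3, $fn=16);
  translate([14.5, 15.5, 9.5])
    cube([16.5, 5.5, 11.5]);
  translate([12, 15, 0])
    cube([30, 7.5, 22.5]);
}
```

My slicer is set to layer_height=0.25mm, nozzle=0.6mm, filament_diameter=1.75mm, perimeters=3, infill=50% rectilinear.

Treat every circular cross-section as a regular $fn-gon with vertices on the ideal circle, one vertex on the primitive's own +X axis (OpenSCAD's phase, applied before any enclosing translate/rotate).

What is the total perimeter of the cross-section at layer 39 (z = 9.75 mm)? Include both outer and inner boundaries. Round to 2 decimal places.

At z = 9.75 mm: the r=7.5 cylinder contributes a regular 16-gon of circumradius 7.5 (perimeter = 2·16·7.500·sin(180°/16) = 46.82 mm); the r=3 cylinder at (3.5, 12) contributes a regular 16-gon of circumradius 3 (perimeter = 2·16·3.000·sin(180°/16) = 18.73 mm); the 16.5×5.5 cube at (14.5, 15.5) contributes its full rectangle (perimeter 44.00 mm); the cube at (12, 15) (footprint 30×7.5) is included at this height (perimeter 75.00 mm); After the difference (first − rest): starting from the r=7.5 cylinder, the r=3 cylinder at (3.5, 12) misses the remaining region (no effect); the 16.5×5.5 cube at (14.5, 15.5) misses the remaining region (no effect); the 30×7.5 cube at (12, 15) misses the remaining region (no effect) — boundary = 46.82 mm. Overall, the cross-section is a single solid region. Total boundary length (outer) = 46.82 mm.

46.82 mm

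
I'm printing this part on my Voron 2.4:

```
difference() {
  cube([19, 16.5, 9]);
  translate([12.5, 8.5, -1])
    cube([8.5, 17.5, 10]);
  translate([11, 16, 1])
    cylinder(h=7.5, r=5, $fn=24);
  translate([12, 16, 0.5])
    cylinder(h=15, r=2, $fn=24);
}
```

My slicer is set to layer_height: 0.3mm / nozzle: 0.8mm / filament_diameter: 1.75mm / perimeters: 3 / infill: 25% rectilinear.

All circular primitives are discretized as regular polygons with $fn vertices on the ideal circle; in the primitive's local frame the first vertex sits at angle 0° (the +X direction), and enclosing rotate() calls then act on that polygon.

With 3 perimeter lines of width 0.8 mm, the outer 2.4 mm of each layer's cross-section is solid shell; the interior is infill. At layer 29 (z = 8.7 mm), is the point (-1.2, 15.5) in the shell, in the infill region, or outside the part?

outside

At z = 8.7 mm: the cube is present — its section is the full 19×16.5 rectangle; the 8.5×17.5 cube at (12.5, 8.5) contributes its full rectangle; the cylinder at (11, 16) is not intersected at this z (z outside [1, 8.5]); the cylinder at (12, 16): section is a regular 24-gon, circumradius r=2; Taking the first minus the rest: starting from the 19×16.5 cube, the 8.5×17.5 cube at (12.5, 8.5) partially overlaps it — only the 52.00 mm² overlap (of its 148.75 mm²) is removed, clipping the outline; the r=2 cylinder at (12, 16) partially overlaps it — only the 5.32 mm² overlap (of its 12.42 mm²) is removed, clipping the outline — 1 connected region. Overall, the cross-section is a single solid region. The nearest boundary edge runs (0.00, 0.00)→(0.00, 16.50); distance from the point to it = 1.20 mm. The point is not inside any of the regions above, so it lies outside the cross-section (1.20 mm from the nearest boundary).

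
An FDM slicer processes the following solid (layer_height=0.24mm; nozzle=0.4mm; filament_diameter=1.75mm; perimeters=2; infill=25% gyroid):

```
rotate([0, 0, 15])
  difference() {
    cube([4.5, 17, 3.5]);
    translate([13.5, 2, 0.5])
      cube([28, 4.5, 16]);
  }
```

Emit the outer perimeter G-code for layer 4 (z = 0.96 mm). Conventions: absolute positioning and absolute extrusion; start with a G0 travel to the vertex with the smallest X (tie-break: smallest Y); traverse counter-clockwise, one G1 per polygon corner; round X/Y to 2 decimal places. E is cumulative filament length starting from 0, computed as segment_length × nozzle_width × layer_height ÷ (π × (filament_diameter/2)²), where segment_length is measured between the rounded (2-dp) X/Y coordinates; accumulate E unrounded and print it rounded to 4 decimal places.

At z = 0.96 mm: the cube is present — its section is the full 4.5×17 rectangle; the 28×4.5 cube at (13.5, 2) contributes its full rectangle; Subtracting the remaining from the first: starting from the 4.5×17 cube, the 28×4.5 cube at (13.5, 2) misses the remaining region (no effect) — 1 connected region; (rotated 15° about Z; rotation is an isometry so areas/perimeters/island counts are preserved). The outline is a single polygon with 4 vertices. Extrusion per mm of travel: 0.4 × 0.24 / (π × 0.875²) = 0.039912. Accumulating E over each segment gives final E = 1.7168.

G0 X-4.40 Y16.42 Z0.96
G1 X0.00 Y0.00 E0.6785
G1 X4.35 Y1.16 E0.8582
G1 X-0.05 Y17.59 E1.5370
G1 X-4.40 Y16.42 E1.7168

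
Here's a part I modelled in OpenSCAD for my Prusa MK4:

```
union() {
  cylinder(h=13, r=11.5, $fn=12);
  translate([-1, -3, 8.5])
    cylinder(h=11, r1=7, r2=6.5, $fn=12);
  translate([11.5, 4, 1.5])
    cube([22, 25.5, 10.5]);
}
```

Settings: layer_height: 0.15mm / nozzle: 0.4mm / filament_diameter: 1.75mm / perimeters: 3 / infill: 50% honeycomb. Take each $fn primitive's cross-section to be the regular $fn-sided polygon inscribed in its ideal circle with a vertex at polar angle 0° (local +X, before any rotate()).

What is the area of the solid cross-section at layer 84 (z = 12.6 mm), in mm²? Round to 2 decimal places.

396.75 mm²

At z = 12.6 mm: the r=11.5 cylinder contributes a regular 12-gon of circumradius 11.5 (area = (12/2)·11.500²·sin(360°/12) = 396.75 mm²); the cone at (-1, -3) (r1=7→r2=6.5) has section circumradius 6.814 here — a regular 12-gon (area = (12/2)·6.814²·sin(360°/12) = 139.28 mm²); the cube at (11.5, 4) is not intersected at this z (z outside [1.5, 12]); Combining (union): the cone at (-1, -3) lies entirely inside the r=11.5 cylinder, so the union is just the r=11.5 cylinder — area = 396.75 mm². Overall, the cross-section is a single solid region. Net area = 396.75 mm².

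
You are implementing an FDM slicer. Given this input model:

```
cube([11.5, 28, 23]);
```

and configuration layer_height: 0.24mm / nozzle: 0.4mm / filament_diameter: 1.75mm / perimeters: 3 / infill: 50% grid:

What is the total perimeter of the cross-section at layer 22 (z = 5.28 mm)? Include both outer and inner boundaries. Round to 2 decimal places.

79.00 mm

At z = 5.28 mm: the cube is present — its section is the full 11.5×28 rectangle (perimeter 79.00 mm). Overall, the cross-section is a single solid region. Total boundary length (outer) = 79.00 mm.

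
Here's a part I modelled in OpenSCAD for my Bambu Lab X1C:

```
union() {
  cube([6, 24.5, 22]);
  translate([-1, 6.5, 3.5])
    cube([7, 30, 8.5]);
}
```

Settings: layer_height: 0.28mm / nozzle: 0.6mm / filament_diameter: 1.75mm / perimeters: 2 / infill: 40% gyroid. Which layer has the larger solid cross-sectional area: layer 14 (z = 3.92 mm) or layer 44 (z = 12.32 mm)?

layer 14 (z = 3.92 mm)

Layer 14 (z = 3.92): the 6×24.5 cube contributes its full rectangle (area 147.00 mm²); the cube at (-1, 6.5) is present — its section is the full 7×30 rectangle (area 210.00 mm²); Merging all regions: the regions partially overlap — summed areas 357.00 mm² minus the doubly-counted overlap 108.00 mm² gives 249.00 mm² — area = 249.00 mm². So its area = 249.00 mm². Layer 44 (z = 12.32): the 6×24.5 cube contributes its full rectangle (area 147.00 mm²); the cube at (-1, 6.5) does not reach this height (z outside [3.5, 12]); Combining (union): only the 6×24.5 cube is present, so the union is just that shape — area = 147.00 mm². So its area = 147.00 mm². Layer 14 is larger (249.00 vs 147.00 mm²).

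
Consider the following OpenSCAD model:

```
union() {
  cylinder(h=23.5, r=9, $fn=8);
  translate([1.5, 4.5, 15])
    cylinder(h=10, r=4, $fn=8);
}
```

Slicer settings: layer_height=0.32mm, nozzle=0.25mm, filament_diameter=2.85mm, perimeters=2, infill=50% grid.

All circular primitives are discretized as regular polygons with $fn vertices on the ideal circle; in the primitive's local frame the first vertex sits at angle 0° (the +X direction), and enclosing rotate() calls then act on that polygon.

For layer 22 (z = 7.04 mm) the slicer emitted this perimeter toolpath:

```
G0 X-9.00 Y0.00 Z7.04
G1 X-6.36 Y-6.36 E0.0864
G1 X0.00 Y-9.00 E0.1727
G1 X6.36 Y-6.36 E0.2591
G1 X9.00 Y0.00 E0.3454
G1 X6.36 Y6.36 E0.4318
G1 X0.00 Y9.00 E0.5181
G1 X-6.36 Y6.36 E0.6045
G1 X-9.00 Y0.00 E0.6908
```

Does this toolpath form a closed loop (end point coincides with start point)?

Start point (G0): (-9.00, 0.00). End point (last G1): the path returns to the start — closed.

yes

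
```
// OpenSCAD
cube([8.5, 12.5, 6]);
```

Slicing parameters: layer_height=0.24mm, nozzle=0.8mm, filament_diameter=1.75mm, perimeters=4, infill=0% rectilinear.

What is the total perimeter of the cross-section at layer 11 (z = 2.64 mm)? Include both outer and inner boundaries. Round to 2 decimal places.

At z = 2.64 mm: the cube (footprint 8.5×12.5) is included at this height (perimeter 42.00 mm). Overall, the cross-section is a single solid region. Total boundary length (outer) = 42.00 mm.

42.00 mm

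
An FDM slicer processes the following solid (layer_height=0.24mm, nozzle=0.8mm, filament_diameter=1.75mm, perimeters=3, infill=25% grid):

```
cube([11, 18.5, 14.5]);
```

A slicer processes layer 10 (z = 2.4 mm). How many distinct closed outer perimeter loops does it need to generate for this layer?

At z = 2.4 mm: the 11×18.5 cube contributes its full rectangle. The result has 1 disconnected region.

1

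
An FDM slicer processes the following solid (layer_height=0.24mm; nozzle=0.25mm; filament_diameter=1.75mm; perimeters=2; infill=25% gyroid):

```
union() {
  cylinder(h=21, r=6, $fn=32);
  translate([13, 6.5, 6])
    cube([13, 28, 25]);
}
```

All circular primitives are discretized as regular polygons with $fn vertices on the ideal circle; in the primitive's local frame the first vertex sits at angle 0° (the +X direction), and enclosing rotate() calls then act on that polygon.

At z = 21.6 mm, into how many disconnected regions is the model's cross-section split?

1

At z = 21.6 mm: the cylinder does not reach this height (z outside [0, 21]); the cube at (13, 6.5) (footprint 13×28) is included at this height; Merging all regions: only the 13×28 cube at (13, 6.5) is present, so the union is just that shape — 1 connected region. The result has 1 disconnected region.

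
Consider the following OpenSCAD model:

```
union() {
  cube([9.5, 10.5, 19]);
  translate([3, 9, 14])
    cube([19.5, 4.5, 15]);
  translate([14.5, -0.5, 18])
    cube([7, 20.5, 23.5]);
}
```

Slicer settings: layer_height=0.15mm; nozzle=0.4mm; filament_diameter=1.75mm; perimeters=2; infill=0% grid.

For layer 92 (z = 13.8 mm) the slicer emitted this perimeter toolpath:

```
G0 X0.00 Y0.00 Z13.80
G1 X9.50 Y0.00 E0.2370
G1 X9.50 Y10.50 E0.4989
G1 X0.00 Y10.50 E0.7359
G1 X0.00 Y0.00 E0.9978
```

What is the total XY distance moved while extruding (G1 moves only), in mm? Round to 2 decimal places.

40.00 mm

Sum the Euclidean lengths of each G1 segment: total = 40.00 mm.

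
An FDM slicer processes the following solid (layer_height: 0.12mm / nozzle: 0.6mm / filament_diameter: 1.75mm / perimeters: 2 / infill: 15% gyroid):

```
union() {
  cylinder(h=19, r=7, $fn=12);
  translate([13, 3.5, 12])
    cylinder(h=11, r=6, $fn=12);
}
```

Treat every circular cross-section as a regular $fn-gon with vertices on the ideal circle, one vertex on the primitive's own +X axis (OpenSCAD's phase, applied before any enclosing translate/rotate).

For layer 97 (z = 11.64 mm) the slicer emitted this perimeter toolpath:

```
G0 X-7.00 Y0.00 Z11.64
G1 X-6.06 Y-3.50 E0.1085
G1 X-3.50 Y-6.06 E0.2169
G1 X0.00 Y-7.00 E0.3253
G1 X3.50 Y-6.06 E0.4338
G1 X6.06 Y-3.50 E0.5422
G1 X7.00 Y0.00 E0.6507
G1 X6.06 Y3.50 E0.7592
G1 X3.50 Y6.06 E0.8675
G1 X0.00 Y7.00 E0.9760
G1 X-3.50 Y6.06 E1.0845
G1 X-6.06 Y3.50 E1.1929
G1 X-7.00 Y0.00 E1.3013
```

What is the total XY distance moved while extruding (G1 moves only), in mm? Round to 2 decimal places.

Sum the Euclidean lengths of each G1 segment: total = 43.47 mm.

43.47 mm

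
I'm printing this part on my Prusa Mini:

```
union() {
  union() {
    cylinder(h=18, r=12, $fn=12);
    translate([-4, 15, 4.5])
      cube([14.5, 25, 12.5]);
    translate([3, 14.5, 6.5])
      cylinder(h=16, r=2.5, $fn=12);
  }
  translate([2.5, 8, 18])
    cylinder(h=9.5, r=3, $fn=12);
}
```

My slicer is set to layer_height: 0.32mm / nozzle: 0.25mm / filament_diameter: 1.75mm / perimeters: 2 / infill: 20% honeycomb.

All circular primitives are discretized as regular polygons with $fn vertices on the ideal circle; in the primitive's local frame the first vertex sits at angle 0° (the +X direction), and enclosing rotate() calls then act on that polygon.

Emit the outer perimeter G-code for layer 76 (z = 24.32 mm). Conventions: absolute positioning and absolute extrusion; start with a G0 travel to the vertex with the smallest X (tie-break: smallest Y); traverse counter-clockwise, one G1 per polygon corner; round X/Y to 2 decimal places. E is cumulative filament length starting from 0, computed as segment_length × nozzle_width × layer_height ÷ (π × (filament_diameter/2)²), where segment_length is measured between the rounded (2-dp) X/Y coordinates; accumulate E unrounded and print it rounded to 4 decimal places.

At z = 24.32 mm: the cylinder does not reach this height (z outside [0, 18]); the cube at (-4, 15) is not intersected at this z (z outside [4.5, 17]); the cylinder at (3, 14.5) does not reach this height (z outside [6.5, 22.5]); Combining (union): nothing is present at this height; the cylinder at (2.5, 8): section is a regular 12-gon, circumradius r=3; Taking the union: only the r=3 cylinder at (2.5, 8) is present, so the union is just that shape — 1 connected region. The outline is a single polygon with 12 vertices. Extrusion per mm of travel: 0.25 × 0.32 / (π × 0.875²) = 0.033260. Accumulating E over each segment gives final E = 0.6200.

G0 X-0.50 Y8.00 Z24.32
G1 X-0.10 Y6.50 E0.0516
G1 X1.00 Y5.40 E0.1034
G1 X2.50 Y5.00 E0.1550
G1 X4.00 Y5.40 E0.2066
G1 X5.10 Y6.50 E0.2584
G1 X5.50 Y8.00 E0.3100
G1 X5.10 Y9.50 E0.3616
G1 X4.00 Y10.60 E0.4134
G1 X2.50 Y11.00 E0.4650
G1 X1.00 Y10.60 E0.5167
G1 X-0.10 Y9.50 E0.5684
G1 X-0.50 Y8.00 E0.6200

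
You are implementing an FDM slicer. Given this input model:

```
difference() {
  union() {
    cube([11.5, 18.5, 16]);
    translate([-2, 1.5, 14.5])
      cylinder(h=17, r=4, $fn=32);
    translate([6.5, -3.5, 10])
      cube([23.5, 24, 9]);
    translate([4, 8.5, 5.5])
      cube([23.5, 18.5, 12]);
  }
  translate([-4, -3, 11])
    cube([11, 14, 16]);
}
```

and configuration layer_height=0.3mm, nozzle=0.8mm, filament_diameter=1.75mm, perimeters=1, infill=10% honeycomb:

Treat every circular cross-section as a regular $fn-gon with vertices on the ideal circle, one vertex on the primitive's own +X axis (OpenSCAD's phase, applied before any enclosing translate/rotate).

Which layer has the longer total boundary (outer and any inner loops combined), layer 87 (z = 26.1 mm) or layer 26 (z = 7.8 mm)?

Layer 87 (z = 26.1): the cube is not intersected at this z (z outside [0, 16]); the r=4 cylinder at (-2, 1.5) contributes a regular 32-gon of circumradius 4 (perimeter = 2·32·4.000·sin(180°/32) = 25.09 mm); the cube at (6.5, -3.5) is absent (z outside [10, 19]); the cube at (4, 8.5) is not intersected at this z (z outside [5.5, 17.5]); Taking the union: only the r=4 cylinder at (-2, 1.5) is present, so the union is just that shape — boundary = 25.09 mm; the cube at (-4, -3) (footprint 11×14) is included at this height (perimeter 50.00 mm); Taking the first minus the rest: starting from that combined region, the 11×14 cube at (-4, -3) partially overlaps it — only the 40.22 mm² overlap (of its 154.00 mm²) is removed, clipping the outline — boundary = 15.23 mm. So its perimeter = 15.23 mm. Layer 26 (z = 7.8): the cube (footprint 11.5×18.5) is included at this height (perimeter 60.00 mm); the cylinder at (-2, 1.5) is absent (z outside [14.5, 31.5]); the cube at (6.5, -3.5) does not reach this height (z outside [10, 19]); the 23.5×18.5 cube at (4, 8.5) contributes its full rectangle (perimeter 84.00 mm); Combining (union): the regions partially overlap (shared area 75.00 mm²), so the edge portions inside another operand are dropped and the merged outline is re-measured after clipping — boundary = 109.00 mm; the cube at (-4, -3) is absent (z outside [11, 27]); Subtracting the remaining from the first: none of the subtracted shapes is present at this height, so the result so far is unchanged — boundary = 109.00 mm. So its perimeter = 109.00 mm. Layer 26 is larger (109.00 vs 15.23 mm).

layer 26 (z = 7.8 mm)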